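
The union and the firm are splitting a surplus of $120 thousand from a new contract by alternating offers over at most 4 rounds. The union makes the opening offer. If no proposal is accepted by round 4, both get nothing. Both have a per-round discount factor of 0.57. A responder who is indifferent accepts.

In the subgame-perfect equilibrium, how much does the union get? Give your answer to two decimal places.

68.36

By backward induction:
Round 4 (the firm proposes): rejection yields 0 for the union; the firm offers 0 and keeps 120.
Round 3 (the union proposes): the firm can get 120 next round, worth 0.57 × 120 = 68.4 now; the union offers that and keeps 51.6.
Round 2 (the firm proposes): the union can get 51.6 next round, worth 0.57 × 51.6 = 29.412 now; the firm offers that and keeps 90.588.
Round 1 (the union proposes): the firm can get 90.588 next round, worth 0.57 × 90.588 = 51.63516 now, so the union offers 51.63516, keeping 68.36484.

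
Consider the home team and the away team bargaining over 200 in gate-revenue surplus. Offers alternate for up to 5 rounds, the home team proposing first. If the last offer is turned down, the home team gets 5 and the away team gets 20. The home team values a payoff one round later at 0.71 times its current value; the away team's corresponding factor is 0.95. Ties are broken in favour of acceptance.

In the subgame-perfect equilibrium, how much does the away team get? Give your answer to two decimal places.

Round 5 (the home team proposes): the away team gets 20 if talks fail, so the home team offers 20 and keeps 180.
Round 4 (the away team proposes): the home team can get 180 next round, worth 0.71 × 180 = 127.8 now. The away team offers 127.8 and keeps 200 − 127.8 = 72.2.
Round 3 (the home team proposes): the away team can get 72.2 next round, worth 0.95 × 72.2 = 68.59 now; the home team offers that and keeps 131.41.
Round 2 (the away team proposes): the home team can get 131.41 next round, worth 0.71 × 131.41 = 93.3011 now; the away team offers that and keeps 106.6989.
Round 1 (the home team proposes): the away team can get 106.6989 next round, worth 0.95 × 106.6989 = 101.363955 now, so the home team offers 101.363955, keeping 98.636045.

101.36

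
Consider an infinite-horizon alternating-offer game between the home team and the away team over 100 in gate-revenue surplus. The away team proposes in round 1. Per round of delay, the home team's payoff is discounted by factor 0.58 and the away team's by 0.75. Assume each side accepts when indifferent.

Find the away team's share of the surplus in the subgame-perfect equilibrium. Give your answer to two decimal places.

In a stationary SPE each proposer offers the other exactly their discounted continuation value.
If the away team keeps x when proposing and the home team keeps y when proposing, then x = 100 − 0.58y and y = 100 − 0.75x.
Solving: x = 100(1 − 0.58) / (1 − 0.75·0.58) = 42 / 0.565 ≈ 74.3363.
The home team gets 100 − 74.3363 ≈ 25.6637.

74.34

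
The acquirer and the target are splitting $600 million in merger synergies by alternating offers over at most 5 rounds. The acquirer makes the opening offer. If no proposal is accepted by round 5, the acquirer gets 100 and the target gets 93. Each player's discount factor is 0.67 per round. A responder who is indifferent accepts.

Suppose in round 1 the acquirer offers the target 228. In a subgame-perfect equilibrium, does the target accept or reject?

Accept

Round 5 (the acquirer proposes): the target gets 93 if talks fail, so the acquirer offers 93 and keeps 507.
Round 4 (the target proposes): the acquirer can get 507 next round, worth 0.67 × 507 = 339.69 now; the target offers that and keeps 260.31.
Round 3 (the acquirer proposes): the target can get 260.31 next round, worth 0.67 × 260.31 = 174.4077 now. The acquirer offers 174.4077 and keeps 600 − 174.4077 = 425.5923.
Round 2 (the target proposes): the acquirer can get 425.5923 next round, worth 0.67 × 425.5923 = 285.146841 now, so the target offers 285.146841, keeping 314.853159.
So by rejecting in round 1, the target gets 314.853159 next round, worth 0.67 × 314.853159 = 210.95161653 now.
Offer 228 ≥ 210.95161653, so the target accepts.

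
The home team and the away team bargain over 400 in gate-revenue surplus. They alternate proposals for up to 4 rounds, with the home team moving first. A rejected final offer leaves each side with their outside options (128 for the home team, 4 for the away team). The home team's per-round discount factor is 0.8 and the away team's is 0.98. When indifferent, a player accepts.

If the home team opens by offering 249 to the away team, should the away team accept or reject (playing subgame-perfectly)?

Reject

Round 4 (the away team proposes): the home team gets 128 if talks fail, so the away team offers 128 and keeps 272.
Round 3 (the home team proposes): the away team can get 272 next round, worth 0.98 × 272 = 266.56 now, so the home team offers 266.56, keeping 133.44.
Round 2 (the away team proposes): the home team can get 133.44 next round, worth 0.8 × 133.44 = 106.752 now. The away team offers 106.752 and keeps 400 − 106.752 = 293.248.
So by rejecting in round 1, the away team gets 293.248 next round, worth 0.98 × 293.248 = 287.38304 now.
Offer 249 < 287.38304, so the away team rejects.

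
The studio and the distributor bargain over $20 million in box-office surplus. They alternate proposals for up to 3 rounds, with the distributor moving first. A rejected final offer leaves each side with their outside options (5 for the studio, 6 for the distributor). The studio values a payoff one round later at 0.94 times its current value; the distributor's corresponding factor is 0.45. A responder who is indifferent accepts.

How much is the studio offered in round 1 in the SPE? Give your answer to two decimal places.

Round 3 (the distributor proposes): the studio gets 5 if talks fail, so the distributor offers 5 and keeps 15.
Round 2 (the studio proposes): the distributor can get 15 next round, worth 0.45 × 15 = 6.75 now; the studio offers that and keeps 13.25.
Round 1 (the distributor proposes): the studio can get 13.25 next round, worth 0.94 × 13.25 = 12.455 now; the distributor offers that and keeps 7.545.

12.46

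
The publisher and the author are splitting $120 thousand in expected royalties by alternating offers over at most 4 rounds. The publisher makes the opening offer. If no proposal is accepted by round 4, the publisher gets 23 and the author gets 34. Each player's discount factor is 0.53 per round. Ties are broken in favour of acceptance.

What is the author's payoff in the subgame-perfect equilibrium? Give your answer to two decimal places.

44.33

Round 4 (the author proposes): the publisher gets 23 if talks fail, so the author offers 23 and keeps 97.
Round 3 (the publisher proposes): the author can get 97 next round, worth 0.53 × 97 = 51.41 now; the publisher offers that and keeps 68.59.
Round 2 (the author proposes): the publisher can get 68.59 next round, worth 0.53 × 68.59 = 36.3527 now; the author offers that and keeps 83.6473.
Round 1 (the publisher proposes): the author can get 83.6473 next round, worth 0.53 × 83.6473 = 44.333069 now. The publisher offers 44.333069 and keeps 120 − 44.333069 = 75.666931.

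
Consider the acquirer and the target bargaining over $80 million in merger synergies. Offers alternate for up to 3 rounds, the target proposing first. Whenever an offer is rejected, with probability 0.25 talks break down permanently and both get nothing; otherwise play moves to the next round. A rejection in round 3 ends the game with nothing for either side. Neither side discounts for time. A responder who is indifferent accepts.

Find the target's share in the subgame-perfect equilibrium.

65

Round 3 (the target proposes): rejection yields 0 for the acquirer; the target offers 0 and keeps 80.
Round 2 (the acquirer proposes): rejecting gives the target an expected 0.75 × 80 = 60, so the acquirer offers 60, keeping 20.
Round 1 (the target proposes): rejecting gives the acquirer an expected 0.75 × 20 = 15; the target offers that and keeps 65.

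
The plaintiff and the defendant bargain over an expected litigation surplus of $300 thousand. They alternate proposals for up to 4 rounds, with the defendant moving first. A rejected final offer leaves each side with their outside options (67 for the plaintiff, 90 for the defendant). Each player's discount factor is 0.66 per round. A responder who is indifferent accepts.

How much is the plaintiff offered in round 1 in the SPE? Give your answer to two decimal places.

Round 4 (the plaintiff proposes): the defendant gets 90 if talks fail, so the plaintiff offers 90 and keeps 210.
Round 3 (the defendant proposes): the plaintiff can get 210 next round, worth 0.66 × 210 = 138.6 now, so the defendant offers 138.6, keeping 161.4.
Round 2 (the plaintiff proposes): the defendant can get 161.4 next round, worth 0.66 × 161.4 = 106.524 now. The plaintiff offers 106.524 and keeps 300 − 106.524 = 193.476.
Round 1 (the defendant proposes): the plaintiff can get 193.476 next round, worth 0.66 × 193.476 = 127.69416 now. The defendant offers 127.69416 and keeps 300 − 127.69416 = 172.30584.

127.69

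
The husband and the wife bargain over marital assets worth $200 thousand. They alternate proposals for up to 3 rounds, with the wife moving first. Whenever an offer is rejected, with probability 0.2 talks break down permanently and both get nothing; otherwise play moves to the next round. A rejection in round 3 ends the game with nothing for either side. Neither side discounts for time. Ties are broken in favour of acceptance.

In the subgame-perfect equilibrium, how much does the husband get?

By backward induction:
Round 3 (the wife proposes): the husband will accept anything ≥ 0, so the wife offers 0 and keeps 200.
Round 2 (the husband proposes): rejecting gives the wife an expected 0.8 × 200 = 160; the husband offers that and keeps 40.
Round 1 (the wife proposes): rejecting gives the husband an expected 0.8 × 40 = 32, so the wife offers 32, keeping 168.

32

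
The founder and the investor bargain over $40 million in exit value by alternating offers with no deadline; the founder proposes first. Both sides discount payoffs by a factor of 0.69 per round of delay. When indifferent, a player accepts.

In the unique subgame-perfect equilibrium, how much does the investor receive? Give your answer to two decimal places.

When the founder proposes, the investor accepts any offer worth at least 0.69 times what the investor would get by proposing next round; and vice versa.
This gives x = 40 − 0.69y and y = 40 − 0.69x, where x and y are each side's share when it proposes.
Hence (1 − 0.69·0.69)x = 40(1 − 0.69), i.e. 0.5239·x = 12.4.
x ≈ 23.6686; the investor's share is 40 − x ≈ 16.3314.

16.33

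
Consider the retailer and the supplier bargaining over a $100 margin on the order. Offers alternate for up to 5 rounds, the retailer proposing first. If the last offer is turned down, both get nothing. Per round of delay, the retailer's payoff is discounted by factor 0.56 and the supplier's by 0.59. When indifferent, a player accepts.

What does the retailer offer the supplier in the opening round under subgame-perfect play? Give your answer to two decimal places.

34.54

Solve by backward induction from round 5.
Round 5 (the retailer proposes): rejection yields 0 for the supplier; the retailer offers 0 and keeps 100.
Round 4 (the supplier proposes): the retailer can get 100 next round, worth 0.56 × 100 = 56 now; the supplier offers that and keeps 44.
Round 3 (the retailer proposes): the supplier can get 44 next round, worth 0.59 × 44 = 25.96 now. The retailer offers 25.96 and keeps 100 − 25.96 = 74.04.
Round 2 (the supplier proposes): the retailer can get 74.04 next round, worth 0.56 × 74.04 = 41.4624 now; the supplier offers that and keeps 58.5376.
Round 1 (the retailer proposes): the supplier can get 58.5376 next round, worth 0.59 × 58.5376 = 34.537184 now, so the retailer offers 34.537184, keeping 65.462816.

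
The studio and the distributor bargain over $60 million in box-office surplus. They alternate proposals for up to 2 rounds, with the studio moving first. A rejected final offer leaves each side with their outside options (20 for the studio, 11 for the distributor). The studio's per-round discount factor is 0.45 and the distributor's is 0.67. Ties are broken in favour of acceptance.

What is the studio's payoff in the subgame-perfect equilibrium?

Work backward from the last round.
Round 2 (the distributor proposes): the studio gets 20 if talks fail, so the distributor offers 20 and keeps 40.
Round 1 (the studio proposes): the distributor can get 40 next round, worth 0.67 × 40 = 26.8 now, so the studio offers 26.8, keeping 33.2.

33.2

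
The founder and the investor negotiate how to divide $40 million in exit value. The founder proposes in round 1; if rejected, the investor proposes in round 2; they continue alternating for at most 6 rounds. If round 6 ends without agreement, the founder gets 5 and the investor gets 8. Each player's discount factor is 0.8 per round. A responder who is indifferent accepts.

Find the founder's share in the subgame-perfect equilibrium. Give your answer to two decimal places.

Round 6 (the investor proposes): the founder gets 5 if talks fail, so the investor offers 5 and keeps 35.
Round 5 (the founder proposes): the investor can get 35 next round, worth 0.8 × 35 = 28 now. The founder offers 28 and keeps 40 − 28 = 12.
Round 4 (the investor proposes): the founder can get 12 next round, worth 0.8 × 12 = 9.6 now, so the investor offers 9.6, keeping 30.4.
Round 3 (the founder proposes): the investor can get 30.4 next round, worth 0.8 × 30.4 = 24.32 now, so the founder offers 24.32, keeping 15.68.
Round 2 (the investor proposes): the founder can get 15.68 next round, worth 0.8 × 15.68 = 12.544 now, so the investor offers 12.544, keeping 27.456.
Round 1 (the founder proposes): the investor can get 27.456 next round, worth 0.8 × 27.456 = 21.9648 now; the founder offers that and keeps 18.0352.

18.04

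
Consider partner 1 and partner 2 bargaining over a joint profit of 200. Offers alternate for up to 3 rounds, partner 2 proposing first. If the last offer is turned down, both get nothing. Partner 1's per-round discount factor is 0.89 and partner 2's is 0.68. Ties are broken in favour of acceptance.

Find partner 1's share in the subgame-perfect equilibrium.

Solve by backward induction from round 3.
Round 3 (partner 2 proposes): partner 1 will accept anything ≥ 0, so partner 2 offers 0 and keeps 200.
Round 2 (partner 1 proposes): partner 2 can get 200 next round, worth 0.68 × 200 = 136 now, so partner 1 offers 136, keeping 64.
Round 1 (partner 2 proposes): partner 1 can get 64 next round, worth 0.89 × 64 = 56.96 now. Partner 2 offers 56.96 and keeps 200 − 56.96 = 143.04.

56.96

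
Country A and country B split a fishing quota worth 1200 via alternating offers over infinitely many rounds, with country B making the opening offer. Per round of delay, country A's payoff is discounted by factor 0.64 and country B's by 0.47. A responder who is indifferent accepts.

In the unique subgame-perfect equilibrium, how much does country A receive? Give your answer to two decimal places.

Let x be country B's share when country B proposes and y be country A's share when country A proposes.
Country A accepts iff offered ≥ 0.64·y, so x = 1200 − 0.64y. Symmetrically y = 1200 − 0.47x.
Substituting: x = 1200 − 0.64(1200 − 0.47x), giving x(1 − 0.47·0.64) = 1200(1 − 0.64).
So x = 1200 × 0.36 / 0.6992 ≈ 617.8490, and country A receives 1200 − x ≈ 582.1510.

582.15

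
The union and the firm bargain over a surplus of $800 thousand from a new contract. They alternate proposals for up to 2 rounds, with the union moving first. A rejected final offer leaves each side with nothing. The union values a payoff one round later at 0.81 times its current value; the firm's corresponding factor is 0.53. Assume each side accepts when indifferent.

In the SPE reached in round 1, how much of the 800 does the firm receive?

By backward induction:
Round 2 (the firm proposes): rejection yields 0 for the union; the firm offers 0 and keeps 800.
Round 1 (the union proposes): the firm can get 800 next round, worth 0.53 × 800 = 424 now; the union offers that and keeps 376.

424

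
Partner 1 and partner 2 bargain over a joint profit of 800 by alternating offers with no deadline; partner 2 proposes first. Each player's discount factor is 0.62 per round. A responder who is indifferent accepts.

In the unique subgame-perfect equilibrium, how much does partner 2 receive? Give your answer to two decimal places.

493.83

In a stationary SPE each proposer offers the other exactly their discounted continuation value.
If partner 2 keeps x when proposing and partner 1 keeps y when proposing, then x = 800 − 0.62y and y = 800 − 0.62x.
Solving: x = 800(1 − 0.62) / (1 − 0.62·0.62) = 304 / 0.6156 ≈ 493.8272.
Partner 1 gets 800 − 493.8272 ≈ 306.1728.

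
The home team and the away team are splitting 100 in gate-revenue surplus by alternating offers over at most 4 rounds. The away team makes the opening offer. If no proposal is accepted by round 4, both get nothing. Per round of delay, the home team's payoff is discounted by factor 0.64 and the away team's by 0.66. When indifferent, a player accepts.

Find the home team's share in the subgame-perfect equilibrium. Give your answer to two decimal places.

Round 4 (the home team proposes): rejection yields 0 for the away team; the home team offers 0 and keeps 100.
Round 3 (the away team proposes): the home team can get 100 next round, worth 0.64 × 100 = 64 now; the away team offers that and keeps 36.
Round 2 (the home team proposes): the away team can get 36 next round, worth 0.66 × 36 = 23.76 now; the home team offers that and keeps 76.24.
Round 1 (the away team proposes): the home team can get 76.24 next round, worth 0.64 × 76.24 = 48.7936 now; the away team offers that and keeps 51.2064.

48.79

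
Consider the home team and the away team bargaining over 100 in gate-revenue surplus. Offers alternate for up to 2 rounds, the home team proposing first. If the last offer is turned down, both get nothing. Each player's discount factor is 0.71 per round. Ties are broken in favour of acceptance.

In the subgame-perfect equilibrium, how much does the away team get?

Round 2 (the away team proposes): the home team will accept anything ≥ 0, so the away team offers 0 and keeps 100.
Round 1 (the home team proposes): the away team can get 100 next round, worth 0.71 × 100 = 71 now. The home team offers 71 and keeps 100 − 71 = 29.

71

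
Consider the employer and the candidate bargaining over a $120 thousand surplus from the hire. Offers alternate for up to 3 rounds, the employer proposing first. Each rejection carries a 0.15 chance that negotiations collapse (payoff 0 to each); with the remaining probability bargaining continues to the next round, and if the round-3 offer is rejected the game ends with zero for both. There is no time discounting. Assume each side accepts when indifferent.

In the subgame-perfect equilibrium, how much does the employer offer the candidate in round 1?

15.3

Round 3 (the employer proposes): rejection yields 0 for the candidate; the employer offers 0 and keeps 120.
Round 2 (the candidate proposes): rejecting gives the employer an expected 0.85 × 120 = 102, so the candidate offers 102, keeping 18.
Round 1 (the employer proposes): rejecting gives the candidate an expected 0.85 × 18 = 15.3, so the employer offers 15.3, keeping 104.7.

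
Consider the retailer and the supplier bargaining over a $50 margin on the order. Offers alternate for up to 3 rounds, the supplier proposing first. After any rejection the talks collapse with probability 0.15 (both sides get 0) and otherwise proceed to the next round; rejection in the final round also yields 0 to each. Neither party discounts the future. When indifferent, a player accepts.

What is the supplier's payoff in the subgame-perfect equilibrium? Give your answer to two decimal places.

Round 3 (the supplier proposes): the retailer will accept anything ≥ 0, so the supplier offers 0 and keeps 50.
Round 2 (the retailer proposes): rejecting gives the supplier an expected 0.85 × 50 = 42.5; the retailer offers that and keeps 7.5.
Round 1 (the supplier proposes): rejecting gives the retailer an expected 0.85 × 7.5 = 6.375, so the supplier offers 6.375, keeping 43.625.

43.63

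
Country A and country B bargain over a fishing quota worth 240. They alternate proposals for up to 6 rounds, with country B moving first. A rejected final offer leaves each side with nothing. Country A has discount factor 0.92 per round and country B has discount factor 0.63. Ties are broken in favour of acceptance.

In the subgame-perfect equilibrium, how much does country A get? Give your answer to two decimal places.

203.22

Round 6 (country A proposes): country B will accept anything ≥ 0, so country A offers 0 and keeps 240.
Round 5 (country B proposes): country A can get 240 next round, worth 0.92 × 240 = 220.8 now; country B offers that and keeps 19.2.
Round 4 (country A proposes): country B can get 19.2 next round, worth 0.63 × 19.2 = 12.096 now, so country A offers 12.096, keeping 227.904.
Round 3 (country B proposes): country A can get 227.904 next round, worth 0.92 × 227.904 = 209.67168 now; country B offers that and keeps 30.32832.
Round 2 (country A proposes): country B can get 30.32832 next round, worth 0.63 × 30.32832 = 19.1068416 now; country A offers that and keeps 220.8931584.
Round 1 (country B proposes): country A can get 220.8931584 next round, worth 0.92 × 220.8931584 = 203.221705728 now, so country B offers 203.221705728, keeping 36.778294272.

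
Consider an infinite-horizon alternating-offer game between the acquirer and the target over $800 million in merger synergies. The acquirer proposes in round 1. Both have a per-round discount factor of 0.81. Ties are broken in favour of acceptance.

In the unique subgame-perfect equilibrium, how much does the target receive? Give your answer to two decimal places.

When the acquirer proposes, the target accepts any offer worth at least 0.81 times what the target would get by proposing next round; and vice versa.
This gives x = 800 − 0.81y and y = 800 − 0.81x, where x and y are each side's share when it proposes.
Hence (1 − 0.81·0.81)x = 800(1 − 0.81), i.e. 0.3439·x = 152.
x ≈ 441.9890; the target's share is 800 − x ≈ 358.0110.

358.01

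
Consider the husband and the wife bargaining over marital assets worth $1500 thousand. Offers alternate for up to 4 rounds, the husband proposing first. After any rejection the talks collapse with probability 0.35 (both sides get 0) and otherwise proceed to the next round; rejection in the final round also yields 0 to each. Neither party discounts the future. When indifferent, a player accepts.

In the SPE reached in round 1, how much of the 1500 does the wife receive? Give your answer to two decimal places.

753.19

Round 4 (the wife proposes): rejection yields 0 for the husband; the wife offers 0 and keeps 1500.
Round 3 (the husband proposes): rejecting gives the wife an expected 0.65 × 1500 = 975; the husband offers that and keeps 525.
Round 2 (the wife proposes): rejecting gives the husband an expected 0.65 × 525 = 341.25; the wife offers that and keeps 1158.75.
Round 1 (the husband proposes): rejecting gives the wife an expected 0.65 × 1158.75 = 753.1875. The husband offers 753.1875 and keeps 1500 − 753.1875 = 746.8125.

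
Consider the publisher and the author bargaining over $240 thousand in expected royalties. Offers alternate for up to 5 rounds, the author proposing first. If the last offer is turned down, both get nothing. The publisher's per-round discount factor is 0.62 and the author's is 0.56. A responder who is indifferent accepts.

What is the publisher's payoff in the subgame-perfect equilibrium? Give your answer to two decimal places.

88.20

Round 5 (the author proposes): rejection yields 0 for the publisher; the author offers 0 and keeps 240.
Round 4 (the publisher proposes): the author can get 240 next round, worth 0.56 × 240 = 134.4 now; the publisher offers that and keeps 105.6.
Round 3 (the author proposes): the publisher can get 105.6 next round, worth 0.62 × 105.6 = 65.472 now; the author offers that and keeps 174.528.
Round 2 (the publisher proposes): the author can get 174.528 next round, worth 0.56 × 174.528 = 97.73568 now, so the publisher offers 97.73568, keeping 142.26432.
Round 1 (the author proposes): the publisher can get 142.26432 next round, worth 0.62 × 142.26432 = 88.2038784 now, so the author offers 88.2038784, keeping 151.7961216.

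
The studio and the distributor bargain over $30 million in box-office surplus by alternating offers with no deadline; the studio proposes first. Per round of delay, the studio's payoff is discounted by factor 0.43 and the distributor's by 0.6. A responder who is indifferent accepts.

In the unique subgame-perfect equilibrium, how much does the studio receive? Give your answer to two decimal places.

16.17

When the studio proposes, the distributor accepts any offer worth at least 0.6 times what the distributor would get by proposing next round; and vice versa.
This gives x = 30 − 0.6y and y = 30 − 0.43x, where x and y are each side's share when it proposes.
Hence (1 − 0.6·0.43)x = 30(1 − 0.6), i.e. 0.742·x = 12.
x ≈ 16.1725; the distributor's share is 30 − x ≈ 13.8275.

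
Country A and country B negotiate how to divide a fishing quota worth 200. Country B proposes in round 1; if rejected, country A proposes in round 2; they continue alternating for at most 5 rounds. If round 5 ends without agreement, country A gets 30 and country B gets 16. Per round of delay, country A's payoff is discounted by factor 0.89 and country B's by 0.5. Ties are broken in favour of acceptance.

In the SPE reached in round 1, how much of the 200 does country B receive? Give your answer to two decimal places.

Round 5 (country B proposes): country A gets 30 if talks fail, so country B offers 30 and keeps 170.
Round 4 (country A proposes): country B can get 170 next round, worth 0.5 × 170 = 85 now. Country A offers 85 and keeps 200 − 85 = 115.
Round 3 (country B proposes): country A can get 115 next round, worth 0.89 × 115 = 102.35 now, so country B offers 102.35, keeping 97.65.
Round 2 (country A proposes): country B can get 97.65 next round, worth 0.5 × 97.65 = 48.825 now, so country A offers 48.825, keeping 151.175.
Round 1 (country B proposes): country A can get 151.175 next round, worth 0.89 × 151.175 = 134.54575 now; country B offers that and keeps 65.45425.

65.45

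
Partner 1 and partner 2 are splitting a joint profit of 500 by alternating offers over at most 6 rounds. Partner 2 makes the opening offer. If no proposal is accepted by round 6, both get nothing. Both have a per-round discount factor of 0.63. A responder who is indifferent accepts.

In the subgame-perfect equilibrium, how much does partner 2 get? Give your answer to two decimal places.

287.57

Round 6 (partner 1 proposes): partner 2 will accept anything ≥ 0, so partner 1 offers 0 and keeps 500.
Round 5 (partner 2 proposes): partner 1 can get 500 next round, worth 0.63 × 500 = 315 now. Partner 2 offers 315 and keeps 500 − 315 = 185.
Round 4 (partner 1 proposes): partner 2 can get 185 next round, worth 0.63 × 185 = 116.55 now, so partner 1 offers 116.55, keeping 383.45.
Round 3 (partner 2 proposes): partner 1 can get 383.45 next round, worth 0.63 × 383.45 = 241.5735 now; partner 2 offers that and keeps 258.4265.
Round 2 (partner 1 proposes): partner 2 can get 258.4265 next round, worth 0.63 × 258.4265 = 162.808695 now, so partner 1 offers 162.808695, keeping 337.191305.
Round 1 (partner 2 proposes): partner 1 can get 337.191305 next round, worth 0.63 × 337.191305 = 212.43052215 now, so partner 2 offers 212.43052215, keeping 287.56947785.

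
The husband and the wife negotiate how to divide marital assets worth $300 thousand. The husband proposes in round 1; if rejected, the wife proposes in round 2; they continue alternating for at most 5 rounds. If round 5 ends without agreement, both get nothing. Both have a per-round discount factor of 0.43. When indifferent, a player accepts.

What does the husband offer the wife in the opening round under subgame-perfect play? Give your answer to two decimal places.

By backward induction:
Round 5 (the husband proposes): the wife will accept anything ≥ 0, so the husband offers 0 and keeps 300.
Round 4 (the wife proposes): the husband can get 300 next round, worth 0.43 × 300 = 129 now. The wife offers 129 and keeps 300 − 129 = 171.
Round 3 (the husband proposes): the wife can get 171 next round, worth 0.43 × 171 = 73.53 now, so the husband offers 73.53, keeping 226.47.
Round 2 (the wife proposes): the husband can get 226.47 next round, worth 0.43 × 226.47 = 97.3821 now. The wife offers 97.3821 and keeps 300 − 97.3821 = 202.6179.
Round 1 (the husband proposes): the wife can get 202.6179 next round, worth 0.43 × 202.6179 = 87.125697 now; the husband offers that and keeps 212.874303.

87.13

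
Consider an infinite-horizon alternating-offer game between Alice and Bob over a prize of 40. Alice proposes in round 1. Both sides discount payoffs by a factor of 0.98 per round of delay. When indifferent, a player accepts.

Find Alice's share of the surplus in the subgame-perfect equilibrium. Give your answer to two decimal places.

In a stationary SPE each proposer offers the other exactly their discounted continuation value.
If Alice keeps x when proposing and Bob keeps y when proposing, then x = 40 − 0.98y and y = 40 − 0.98x.
Solving: x = 40(1 − 0.98) / (1 − 0.98·0.98) = 0.8 / 0.0396 ≈ 20.2020.
Bob gets 40 − 20.2020 ≈ 19.7980.

20.20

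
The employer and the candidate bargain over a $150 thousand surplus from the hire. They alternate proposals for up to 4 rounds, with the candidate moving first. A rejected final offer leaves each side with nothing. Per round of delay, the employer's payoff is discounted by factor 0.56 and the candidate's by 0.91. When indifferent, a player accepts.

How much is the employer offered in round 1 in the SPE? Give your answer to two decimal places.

Solve by backward induction from round 4.
Round 4 (the employer proposes): the candidate will accept anything ≥ 0, so the employer offers 0 and keeps 150.
Round 3 (the candidate proposes): the employer can get 150 next round, worth 0.56 × 150 = 84 now; the candidate offers that and keeps 66.
Round 2 (the employer proposes): the candidate can get 66 next round, worth 0.91 × 66 = 60.06 now. The employer offers 60.06 and keeps 150 − 60.06 = 89.94.
Round 1 (the candidate proposes): the employer can get 89.94 next round, worth 0.56 × 89.94 = 50.3664 now; the candidate offers that and keeps 99.6336.

50.37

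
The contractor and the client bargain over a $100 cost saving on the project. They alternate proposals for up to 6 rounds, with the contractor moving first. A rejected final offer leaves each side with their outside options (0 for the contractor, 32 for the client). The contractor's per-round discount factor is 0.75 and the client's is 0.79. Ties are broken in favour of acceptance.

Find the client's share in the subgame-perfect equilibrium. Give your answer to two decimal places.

Round 6 (the client proposes): the contractor will accept anything ≥ 0, so the client offers 0 and keeps 100.
Round 5 (the contractor proposes): the client can get 100 next round, worth 0.79 × 100 = 79 now, so the contractor offers 79, keeping 21.
Round 4 (the client proposes): the contractor can get 21 next round, worth 0.75 × 21 = 15.75 now. The client offers 15.75 and keeps 100 − 15.75 = 84.25.
Round 3 (the contractor proposes): the client can get 84.25 next round, worth 0.79 × 84.25 = 66.5575 now; the contractor offers that and keeps 33.4425.
Round 2 (the client proposes): the contractor can get 33.4425 next round, worth 0.75 × 33.4425 = 25.081875 now. The client offers 25.081875 and keeps 100 − 25.081875 = 74.918125.
Round 1 (the contractor proposes): the client can get 74.918125 next round, worth 0.79 × 74.918125 = 59.18531875 now, so the contractor offers 59.18531875, keeping 40.81468125.

59.19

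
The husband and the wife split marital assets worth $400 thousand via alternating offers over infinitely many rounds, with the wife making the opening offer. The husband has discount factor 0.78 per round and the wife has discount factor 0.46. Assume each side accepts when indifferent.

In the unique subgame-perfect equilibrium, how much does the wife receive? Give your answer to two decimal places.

Let x be the wife's share when the wife proposes and y be the husband's share when the husband proposes.
The husband accepts iff offered ≥ 0.78·y, so x = 400 − 0.78y. Symmetrically y = 400 − 0.46x.
Substituting: x = 400 − 0.78(400 − 0.46x), giving x(1 − 0.46·0.78) = 400(1 − 0.78).
So x = 400 × 0.22 / 0.6412 ≈ 137.2427, and the husband receives 400 − x ≈ 262.7573.

137.24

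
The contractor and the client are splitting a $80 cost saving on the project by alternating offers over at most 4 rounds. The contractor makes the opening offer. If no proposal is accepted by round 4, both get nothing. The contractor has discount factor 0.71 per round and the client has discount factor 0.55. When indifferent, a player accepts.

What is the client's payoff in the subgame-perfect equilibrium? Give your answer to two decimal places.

Solve by backward induction from round 4.
Round 4 (the client proposes): rejection yields 0 for the contractor; the client offers 0 and keeps 80.
Round 3 (the contractor proposes): the client can get 80 next round, worth 0.55 × 80 = 44 now; the contractor offers that and keeps 36.
Round 2 (the client proposes): the contractor can get 36 next round, worth 0.71 × 36 = 25.56 now. The client offers 25.56 and keeps 80 − 25.56 = 54.44.
Round 1 (the contractor proposes): the client can get 54.44 next round, worth 0.55 × 54.44 = 29.942 now. The contractor offers 29.942 and keeps 80 − 29.942 = 50.058.

29.94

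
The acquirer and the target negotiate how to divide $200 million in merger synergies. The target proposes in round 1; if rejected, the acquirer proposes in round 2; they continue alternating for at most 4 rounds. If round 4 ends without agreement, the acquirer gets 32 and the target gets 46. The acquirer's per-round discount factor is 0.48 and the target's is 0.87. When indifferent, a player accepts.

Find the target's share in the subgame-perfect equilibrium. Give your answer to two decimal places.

By backward induction:
Round 4 (the acquirer proposes): the target gets 46 if talks fail, so the acquirer offers 46 and keeps 154.
Round 3 (the target proposes): the acquirer can get 154 next round, worth 0.48 × 154 = 73.92 now. The target offers 73.92 and keeps 200 − 73.92 = 126.08.
Round 2 (the acquirer proposes): the target can get 126.08 next round, worth 0.87 × 126.08 = 109.6896 now, so the acquirer offers 109.6896, keeping 90.3104.
Round 1 (the target proposes): the acquirer can get 90.3104 next round, worth 0.48 × 90.3104 = 43.348992 now; the target offers that and keeps 156.651008.

156.65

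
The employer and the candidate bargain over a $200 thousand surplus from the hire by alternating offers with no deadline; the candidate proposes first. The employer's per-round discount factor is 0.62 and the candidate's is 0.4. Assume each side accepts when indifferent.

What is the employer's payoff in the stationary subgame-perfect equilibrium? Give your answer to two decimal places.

98.94

Let x be the candidate's share when the candidate proposes and y be the employer's share when the employer proposes.
The employer accepts iff offered ≥ 0.62·y, so x = 200 − 0.62y. Symmetrically y = 200 − 0.4x.
Substituting: x = 200 − 0.62(200 − 0.4x), giving x(1 − 0.4·0.62) = 200(1 − 0.62).
So x = 200 × 0.38 / 0.752 ≈ 101.0638, and the employer receives 200 − x ≈ 98.9362.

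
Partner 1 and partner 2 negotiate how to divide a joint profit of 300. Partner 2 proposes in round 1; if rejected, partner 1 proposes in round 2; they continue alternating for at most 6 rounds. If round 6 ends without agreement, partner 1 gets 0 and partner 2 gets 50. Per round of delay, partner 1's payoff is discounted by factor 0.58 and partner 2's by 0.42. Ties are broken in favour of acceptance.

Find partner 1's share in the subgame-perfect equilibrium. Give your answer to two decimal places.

134.11

Round 6 (partner 1 proposes): partner 2 gets 50 if talks fail, so partner 1 offers 50 and keeps 250.
Round 5 (partner 2 proposes): partner 1 can get 250 next round, worth 0.58 × 250 = 145 now. Partner 2 offers 145 and keeps 300 − 145 = 155.
Round 4 (partner 1 proposes): partner 2 can get 155 next round, worth 0.42 × 155 = 65.1 now. Partner 1 offers 65.1 and keeps 300 − 65.1 = 234.9.
Round 3 (partner 2 proposes): partner 1 can get 234.9 next round, worth 0.58 × 234.9 = 136.242 now; partner 2 offers that and keeps 163.758.
Round 2 (partner 1 proposes): partner 2 can get 163.758 next round, worth 0.42 × 163.758 = 68.77836 now; partner 1 offers that and keeps 231.22164.
Round 1 (partner 2 proposes): partner 1 can get 231.22164 next round, worth 0.58 × 231.22164 = 134.1085512 now; partner 2 offers that and keeps 165.8914488.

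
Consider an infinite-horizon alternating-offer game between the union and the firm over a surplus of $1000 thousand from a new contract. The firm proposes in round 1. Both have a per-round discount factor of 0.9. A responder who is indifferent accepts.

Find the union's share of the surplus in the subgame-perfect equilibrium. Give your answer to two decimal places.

In a stationary SPE each proposer offers the other exactly their discounted continuation value.
If the firm keeps x when proposing and the union keeps y when proposing, then x = 1000 − 0.9y and y = 1000 − 0.9x.
Solving: x = 1000(1 − 0.9) / (1 − 0.9·0.9) = 100 / 0.19 ≈ 526.3158.
The union gets 1000 − 526.3158 ≈ 473.6842.

473.68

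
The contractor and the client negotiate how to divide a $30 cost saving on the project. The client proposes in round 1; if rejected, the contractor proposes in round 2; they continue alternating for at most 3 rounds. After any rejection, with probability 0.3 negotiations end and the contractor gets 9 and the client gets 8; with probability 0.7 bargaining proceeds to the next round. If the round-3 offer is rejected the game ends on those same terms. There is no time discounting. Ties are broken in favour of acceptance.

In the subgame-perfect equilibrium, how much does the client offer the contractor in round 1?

11.73

Round 3 (the client proposes): the contractor gets 9 if talks fail, so the client offers 9 and keeps 21.
Round 2 (the contractor proposes): rejecting gives the client an expected 0.7 × 21 + 0.3 × 8 = 17.1, so the contractor offers 17.1, keeping 12.9.
Round 1 (the client proposes): rejecting gives the contractor an expected 0.7 × 12.9 + 0.3 × 9 = 11.73; the client offers that and keeps 18.27.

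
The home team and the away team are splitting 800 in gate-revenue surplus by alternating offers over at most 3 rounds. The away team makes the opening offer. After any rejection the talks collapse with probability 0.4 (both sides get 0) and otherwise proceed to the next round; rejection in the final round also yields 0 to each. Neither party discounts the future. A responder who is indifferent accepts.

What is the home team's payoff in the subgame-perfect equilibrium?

By backward induction:
Round 3 (the away team proposes): the home team will accept anything ≥ 0, so the away team offers 0 and keeps 800.
Round 2 (the home team proposes): rejecting gives the away team an expected 0.6 × 800 = 480, so the home team offers 480, keeping 320.
Round 1 (the away team proposes): rejecting gives the home team an expected 0.6 × 320 = 192; the away team offers that and keeps 608.

192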